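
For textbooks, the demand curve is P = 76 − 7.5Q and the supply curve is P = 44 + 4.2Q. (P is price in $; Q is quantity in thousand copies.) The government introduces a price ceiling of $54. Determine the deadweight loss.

$0.73 thousand

Competitive equilibrium: 76 − 7.5Q = 44 + 4.2Q → Q* = 2.735, P* = 55.4872.
At the ceiling P = 54, quantity supplied = (54 − 44)/4.2 = 2.381.
Willingness to pay at Q' = 2.381: 76 − 7.5·2.381 = 58.1425.
ΔQ = 2.735 − 2.381 = 0.354; wedge = 58.1425 − 54 = 4.1425.
Deadweight loss = ½ × 0.354 × 4.1425 = $0.73 thousand.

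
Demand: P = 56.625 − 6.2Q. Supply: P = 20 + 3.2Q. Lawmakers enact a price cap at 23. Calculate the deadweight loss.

Competitive equilibrium: 56.625 − 6.2Q = 20 + 3.2Q → Q* = 3.8963, P* = 32.4681.
At the ceiling P = 23, quantity supplied = (23 − 20)/3.2 = 0.9375.
Willingness to pay at Q' = 0.9375: 56.625 − 6.2·0.9375 = 50.8125.
ΔQ = 3.8963 − 0.9375 = 2.9588; wedge = 50.8125 − 23 = 27.8125.
The triangle = ½ × 2.9588 × 27.8125 = 41.15.

41.15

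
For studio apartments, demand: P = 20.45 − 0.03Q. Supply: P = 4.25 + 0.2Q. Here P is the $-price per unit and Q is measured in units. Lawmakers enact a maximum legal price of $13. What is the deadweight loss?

$81.89

Competitive equilibrium: 20.45 − 0.03Q = 4.25 + 0.2Q → Q* = 70.4348, P* = 18.337.
At the ceiling P = 13, quantity supplied = (13 − 4.25)/0.2 = 43.75.
Willingness to pay at Q' = 43.75: 20.45 − 0.03·43.75 = 19.1375.
ΔQ = 70.4348 − 43.75 = 26.6848; wedge = 19.1375 − 13 = 6.1375.
DWL = ½ × 26.6848 × 6.1375 = $81.89.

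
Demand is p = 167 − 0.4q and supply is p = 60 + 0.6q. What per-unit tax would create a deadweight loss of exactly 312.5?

25

Competitive equilibrium: 167 − 0.4q = 60 + 0.6q → q* = 107, p* = 124.2.
A tax t gives Δq = t/1 and wedge t, so DWL = t²/2.
t²/2 = 312.5 → t² = 625 → t = 25.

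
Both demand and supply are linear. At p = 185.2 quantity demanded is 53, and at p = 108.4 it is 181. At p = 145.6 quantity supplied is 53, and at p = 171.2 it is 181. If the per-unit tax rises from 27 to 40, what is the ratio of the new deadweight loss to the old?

Demand slope = (108.4 − 185.2)/(181 − 53) = −0.6, so p = 217 − 0.6q.
Supply slope = (171.2 − 145.6)/(181 − 53) = 0.2, so p = 135 + 0.2q.
Competitive equilibrium: 217 − 0.6q = 135 + 0.2q → q* = 102.5, p* = 155.5.
For a per-unit tax t: Δq = t/0.8, so DWL = ½·t·(t/0.8) = t²/1.6.
At t = 27: DWL = 455.625. At t = 40: DWL = 1000.
Ratio = (40/27)² = 2.195.

2.195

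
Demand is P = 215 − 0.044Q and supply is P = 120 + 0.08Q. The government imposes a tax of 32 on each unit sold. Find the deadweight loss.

4129.03

Competitive equilibrium: 215 − 0.044Q = 120 + 0.08Q → Q* = 766.129, P* = 181.2903.
With the tax, the buyer price exceeds the seller price by 32: (215 − 0.044Q) − (120 + 0.08Q) = 32 → Q' = 508.0645.
ΔQ = 766.129 − 508.0645 = 258.0645; the wedge equals the tax, 32.
The triangle = ½ × 258.0645 × 32 = 4129.03.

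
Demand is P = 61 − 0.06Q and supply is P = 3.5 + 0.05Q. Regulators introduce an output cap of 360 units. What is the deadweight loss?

1456.41

Competitive equilibrium: 61 − 0.06Q = 3.5 + 0.05Q → Q* = 522.7273, P* = 29.6364.
At Q = 360: demand price = 61 − 0.06·360 = 39.4; supply price = 3.5 + 0.05·360 = 21.5.
ΔQ = 522.7273 − 360 = 162.7273; wedge = 39.4 − 21.5 = 17.9.
Deadweight loss = ½ × 162.7273 × 17.9 = 1456.41.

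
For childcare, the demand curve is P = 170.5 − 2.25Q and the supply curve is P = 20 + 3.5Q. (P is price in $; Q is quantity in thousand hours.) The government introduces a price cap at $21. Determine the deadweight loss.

Competitive equilibrium: 170.5 − 2.25Q = 20 + 3.5Q → Q* = 26.1739, P* = 111.6087.
At the ceiling P = 21, quantity supplied = (21 − 20)/3.5 = 0.2857.
Willingness to pay at Q' = 0.2857: 170.5 − 2.25·0.2857 = 169.8572.
ΔQ = 26.1739 − 0.2857 = 25.8882; wedge = 169.8572 − 21 = 148.8572.
The triangle = ½ × 25.8882 × 148.8572 = $1926.82 thousand.

$1926.82 thousand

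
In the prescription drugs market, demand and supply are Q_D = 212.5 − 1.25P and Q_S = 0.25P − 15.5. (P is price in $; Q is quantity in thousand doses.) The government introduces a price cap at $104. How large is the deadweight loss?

$345.60 thousand

In inverse form: demand P = 170 − 0.8Q, supply P = 62 + 4Q.
Competitive equilibrium: 170 − 0.8Q = 62 + 4Q → Q* = 22.5, P* = 152.
At the ceiling P = 104, quantity supplied = (104 − 62)/4 = 10.5.
Willingness to pay at Q' = 10.5: 170 − 0.8·10.5 = 161.6.
ΔQ = 22.5 − 10.5 = 12; wedge = 161.6 − 104 = 57.6.
Deadweight loss = ½ × 12 × 57.6 = $345.60 thousand.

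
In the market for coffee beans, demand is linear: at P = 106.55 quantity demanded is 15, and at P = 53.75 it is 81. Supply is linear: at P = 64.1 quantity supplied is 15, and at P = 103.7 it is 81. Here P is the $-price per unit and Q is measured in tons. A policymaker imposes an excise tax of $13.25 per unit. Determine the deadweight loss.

Demand slope = (53.75 − 106.55)/(81 − 15) = −0.8, so P = 118.55 − 0.8Q.
Supply slope = (103.7 − 64.1)/(81 − 15) = 0.6, so P = 55.1 + 0.6Q.
Competitive equilibrium: 118.55 − 0.8Q = 55.1 + 0.6Q → Q* = 45.3214, P* = 82.2929.
With the tax, the buyer price exceeds the seller price by 13.25: (118.55 − 0.8Q) − (55.1 + 0.6Q) = 13.25 → Q' = 35.8571.
ΔQ = 45.3214 − 35.8571 = 9.4643; the wedge equals the tax, 13.25.
Welfare loss = ½ × 9.4643 × 13.25 = $62.70.

$62.70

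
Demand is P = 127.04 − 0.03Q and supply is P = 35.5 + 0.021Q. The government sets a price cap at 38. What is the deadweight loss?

71616.44

Competitive equilibrium: 127.04 − 0.03Q = 35.5 + 0.021Q → Q* = 1794.90196, P* = 73.19294.
At the ceiling P = 38, quantity supplied = (38 − 35.5)/0.021 = 119.04762.
Willingness to pay at Q' = 119.04762: 127.04 − 0.03·119.04762 = 123.46857.
ΔQ = 1794.90196 − 119.04762 = 1675.85434; wedge = 123.46857 − 38 = 85.46857.
DWL = ½ × 1675.85434 × 85.46857 = 71616.44.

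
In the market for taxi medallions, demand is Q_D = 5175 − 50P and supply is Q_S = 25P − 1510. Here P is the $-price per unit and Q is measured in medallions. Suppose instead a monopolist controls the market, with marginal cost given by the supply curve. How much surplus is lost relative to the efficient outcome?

$967.51

In inverse form: demand P = 103.5 − 0.02Q, supply P = 60.4 + 0.04Q.
Competitive equilibrium: 103.5 − 0.02Q = 60.4 + 0.04Q → Q* = 718.3333, P* = 89.1333.
Marginal revenue: MR = 103.5 − 0.04Q. Set MR = MC: 103.5 − 0.04Q = 60.4 + 0.04Q → Q_m = 538.75.
Price P_m = 103.5 − 0.02·538.75 = 92.725; MC(Q_m) = 60.4 + 0.04·538.75 = 81.95.
Competitive Q* = 718.3333, so ΔQ = 179.5833; wedge = 92.725 − 81.95 = 10.775.
Deadweight loss = ½ × 179.5833 × 10.775 = $967.51.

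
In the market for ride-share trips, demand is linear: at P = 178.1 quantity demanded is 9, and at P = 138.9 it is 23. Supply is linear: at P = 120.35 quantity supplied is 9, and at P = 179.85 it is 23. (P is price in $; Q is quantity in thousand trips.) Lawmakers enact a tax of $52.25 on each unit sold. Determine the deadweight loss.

Demand slope = (138.9 − 178.1)/(23 − 9) = −2.8, so P = 203.3 − 2.8Q.
Supply slope = (179.85 − 120.35)/(23 − 9) = 4.25, so P = 82.1 + 4.25Q.
Competitive equilibrium: 203.3 − 2.8Q = 82.1 + 4.25Q → Q* = 17.1915, P* = 155.1638.
With the tax, the buyer price exceeds the seller price by 52.25: (203.3 − 2.8Q) − (82.1 + 4.25Q) = 52.25 → Q' = 9.7801.
ΔQ = 17.1915 − 9.7801 = 7.4114; the wedge equals the tax, 52.25.
Welfare loss = ½ × 7.4114 × 52.25 = $193.62 thousand.

$193.62 thousand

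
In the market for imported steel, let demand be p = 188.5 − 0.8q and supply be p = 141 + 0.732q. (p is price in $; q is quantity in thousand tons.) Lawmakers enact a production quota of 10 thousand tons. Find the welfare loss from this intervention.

Competitive equilibrium: 188.5 − 0.8q = 141 + 0.732q → q* = 31.0052, p* = 163.6958.
At q = 10: demand price = 188.5 − 0.8·10 = 180.5; supply price = 141 + 0.732·10 = 148.32.
Δq = 31.0052 − 10 = 21.0052; wedge = 180.5 − 148.32 = 32.18.
Deadweight loss = ½ × 21.0052 × 32.18 = $337.97 thousand.

$337.97 thousand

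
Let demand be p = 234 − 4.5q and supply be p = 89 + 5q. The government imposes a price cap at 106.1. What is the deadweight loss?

Competitive equilibrium: 234 − 4.5q = 89 + 5q → q* = 15.2632, p* = 165.3158.
At the ceiling p = 106.1, quantity supplied = (106.1 − 89)/5 = 3.42.
Willingness to pay at q' = 3.42: 234 − 4.5·3.42 = 218.61.
Δq = 15.2632 − 3.42 = 11.8432; wedge = 218.61 − 106.1 = 112.51.
Welfare loss = ½ × 11.8432 × 112.51 = 666.24.

666.24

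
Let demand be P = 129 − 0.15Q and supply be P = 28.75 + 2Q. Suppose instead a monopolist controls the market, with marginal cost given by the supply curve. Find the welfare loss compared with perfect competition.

Competitive equilibrium: 129 − 0.15Q = 28.75 + 2Q → Q* = 46.6279, P* = 122.0058.
Marginal revenue: MR = 129 − 0.3Q. Set MR = MC: 129 − 0.3Q = 28.75 + 2Q → Q_m = 43.587.
Price P_m = 129 − 0.15·43.587 = 122.462; MC(Q_m) = 28.75 + 2·43.587 = 115.924.
Competitive Q* = 46.6279, so ΔQ = 3.0409; wedge = 122.462 − 115.924 = 6.538.
DWL = ½ × 3.0409 × 6.538 = 9.94.

9.94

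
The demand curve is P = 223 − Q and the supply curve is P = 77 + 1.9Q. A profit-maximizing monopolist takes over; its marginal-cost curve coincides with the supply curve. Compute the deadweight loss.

Competitive equilibrium: 223 − Q = 77 + 1.9Q → Q* = 50.3448, P* = 172.6552.
Marginal revenue: MR = 223 − 2Q. Set MR = MC: 223 − 2Q = 77 + 1.9Q → Q_m = 37.4359.
Price P_m = 223 − 1·37.4359 = 185.5641; MC(Q_m) = 77 + 1.9·37.4359 = 148.1282.
Competitive Q* = 50.3448, so ΔQ = 12.9089; wedge = 185.5641 − 148.1282 = 37.4359.
Deadweight loss = ½ × 12.9089 × 37.4359 = 241.63.

241.63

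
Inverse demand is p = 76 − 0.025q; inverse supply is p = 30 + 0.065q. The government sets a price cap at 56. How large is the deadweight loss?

Competitive equilibrium: 76 − 0.025q = 30 + 0.065q → q* = 511.1111, p* = 63.2222.
At the ceiling p = 56, quantity supplied = (56 − 30)/0.065 = 400.
Willingness to pay at q' = 400: 76 − 0.025·400 = 66.
Δq = 511.1111 − 400 = 111.1111; wedge = 66 − 56 = 10.
DWL = ½ × 111.1111 × 10 = 555.56.

555.56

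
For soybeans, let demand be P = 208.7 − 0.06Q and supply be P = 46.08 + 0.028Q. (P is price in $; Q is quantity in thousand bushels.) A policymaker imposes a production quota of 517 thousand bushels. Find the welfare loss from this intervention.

$77943.36 thousand

Competitive equilibrium: 208.7 − 0.06Q = 46.08 + 0.028Q → Q* = 1847.9545, P* = 97.8227.
At Q = 517: demand price = 208.7 − 0.06·517 = 177.68; supply price = 46.08 + 0.028·517 = 60.556.
ΔQ = 1847.9545 − 517 = 1330.9545; wedge = 177.68 − 60.556 = 117.124.
Welfare loss = ½ × 1330.9545 × 117.124 = $77943.36 thousand.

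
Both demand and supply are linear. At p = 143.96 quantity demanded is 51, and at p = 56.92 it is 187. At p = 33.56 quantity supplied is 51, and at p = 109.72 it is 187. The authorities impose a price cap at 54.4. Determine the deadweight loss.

Demand slope = (56.92 − 143.96)/(187 − 51) = −0.64, so p = 176.6 − 0.64q.
Supply slope = (109.72 − 33.56)/(187 − 51) = 0.56, so p = 5 + 0.56q.
Competitive equilibrium: 176.6 − 0.64q = 5 + 0.56q → q* = 143, p* = 85.08.
At the ceiling p = 54.4, quantity supplied = (54.4 − 5)/0.56 = 88.2143.
Willingness to pay at q' = 88.2143: 176.6 − 0.64·88.2143 = 120.1428.
Δq = 143 − 88.2143 = 54.7857; wedge = 120.1428 − 54.4 = 65.7428.
The triangle = ½ × 54.7857 × 65.7428 = 1800.88.

1800.88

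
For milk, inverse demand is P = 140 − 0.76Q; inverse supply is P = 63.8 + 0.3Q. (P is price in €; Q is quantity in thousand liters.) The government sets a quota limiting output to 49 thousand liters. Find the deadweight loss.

Competitive equilibrium: 140 − 0.76Q = 63.8 + 0.3Q → Q* = 71.8868, P* = 85.366.
At Q = 49: demand price = 140 − 0.76·49 = 102.76; supply price = 63.8 + 0.3·49 = 78.5.
ΔQ = 71.8868 − 49 = 22.8868; wedge = 102.76 − 78.5 = 24.26.
The triangle = ½ × 22.8868 × 24.26 = €277.62 thousand.

€277.62 thousand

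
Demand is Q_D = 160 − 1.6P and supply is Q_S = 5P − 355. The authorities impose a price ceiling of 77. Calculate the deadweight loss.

In inverse form: demand P = 100 − 0.625Q, supply P = 71 + 0.2Q.
Competitive equilibrium: 100 − 0.625Q = 71 + 0.2Q → Q* = 35.1515, P* = 78.0303.
At the ceiling P = 77, quantity supplied = (77 − 71)/0.2 = 30.
Willingness to pay at Q' = 30: 100 − 0.625·30 = 81.25.
ΔQ = 35.1515 − 30 = 5.1515; wedge = 81.25 − 77 = 4.25.
The triangle = ½ × 5.1515 × 4.25 = 10.95.

10.95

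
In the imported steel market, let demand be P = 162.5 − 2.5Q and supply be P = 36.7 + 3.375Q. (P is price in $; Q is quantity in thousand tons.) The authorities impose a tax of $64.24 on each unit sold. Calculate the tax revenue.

Competitive equilibrium: 162.5 − 2.5Q = 36.7 + 3.375Q → Q* = 21.4128, P* = 108.9681.
With the tax, the buyer price exceeds the seller price by 64.24: (162.5 − 2.5Q) − (36.7 + 3.375Q) = 64.24 → Q' = 10.4783.
Tax revenue = 64.24 × 10.4783 = $673.13 thousand.

$673.13 thousand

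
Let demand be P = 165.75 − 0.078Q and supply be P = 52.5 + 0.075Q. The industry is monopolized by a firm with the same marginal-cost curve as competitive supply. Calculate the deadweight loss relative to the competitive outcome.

4778.82

Competitive equilibrium: 165.75 − 0.078Q = 52.5 + 0.075Q → Q* = 740.19608, P* = 108.01471.
Marginal revenue: MR = 165.75 − 0.156Q. Set MR = MC: 165.75 − 0.156Q = 52.5 + 0.075Q → Q_m = 490.25974.
Price P_m = 165.75 − 0.078·490.25974 = 127.50974; MC(Q_m) = 52.5 + 0.075·490.25974 = 89.26948.
Competitive Q* = 740.19608, so ΔQ = 249.93634; wedge = 127.50974 − 89.26948 = 38.24026.
Welfare loss = ½ × 249.93634 × 38.24026 = 4778.82.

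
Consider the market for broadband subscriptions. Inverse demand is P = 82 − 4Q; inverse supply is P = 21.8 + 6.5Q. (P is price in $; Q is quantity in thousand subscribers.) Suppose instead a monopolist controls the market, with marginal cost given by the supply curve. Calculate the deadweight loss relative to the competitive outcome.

$13.13 thousand

Competitive equilibrium: 82 − 4Q = 21.8 + 6.5Q → Q* = 5.7333, P* = 59.0667.
Marginal revenue: MR = 82 − 8Q. Set MR = MC: 82 − 8Q = 21.8 + 6.5Q → Q_m = 4.1517.
Price P_m = 82 − 4·4.1517 = 65.3932; MC(Q_m) = 21.8 + 6.5·4.1517 = 48.7861.
Competitive Q* = 5.7333, so ΔQ = 1.5816; wedge = 65.3932 − 48.7861 = 16.6071.
Deadweight loss = ½ × 1.5816 × 16.6071 = $13.13 thousand.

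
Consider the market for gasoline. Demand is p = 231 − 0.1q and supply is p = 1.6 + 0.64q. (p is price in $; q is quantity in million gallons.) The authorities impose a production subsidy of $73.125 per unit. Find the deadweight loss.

$3613.02 million

Competitive equilibrium: 231 − 0.1q = 1.6 + 0.64q → q* = 310, p* = 200.
The subsidy lowers effective supply by 73.125: p = 0.64q − 71.525.
New quantity: 231 − 0.1q = 0.64q − 71.525 → q' = 408.8176.
Overproduction Δq = 408.8176 − 310 = 98.8176; wedge = subsidy = 73.125.
Welfare loss = ½ × 98.8176 × 73.125 = $3613.02 million.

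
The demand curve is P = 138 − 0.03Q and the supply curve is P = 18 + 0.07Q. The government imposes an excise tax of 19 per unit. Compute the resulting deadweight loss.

Competitive equilibrium: 138 − 0.03Q = 18 + 0.07Q → Q* = 1200, P* = 102.
With the tax, the buyer price exceeds the seller price by 19: (138 − 0.03Q) − (18 + 0.07Q) = 19 → Q' = 1010.
ΔQ = 1200 − 1010 = 190; the wedge equals the tax, 19.
Deadweight loss = ½ × 190 × 19 = 1805.

1805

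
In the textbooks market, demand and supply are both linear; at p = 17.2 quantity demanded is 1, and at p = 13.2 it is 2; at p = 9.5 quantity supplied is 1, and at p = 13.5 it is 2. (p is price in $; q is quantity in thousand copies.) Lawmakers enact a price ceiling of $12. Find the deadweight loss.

$0.46 thousand

Demand slope = (13.2 − 17.2)/(2 − 1) = −4, so p = 21.2 − 4q.
Supply slope = (13.5 − 9.5)/(2 − 1) = 4, so p = 5.5 + 4q.
Competitive equilibrium: 21.2 − 4q = 5.5 + 4q → q* = 1.9625, p* = 13.35.
At the ceiling p = 12, quantity supplied = (12 − 5.5)/4 = 1.625.
Willingness to pay at q' = 1.625: 21.2 − 4·1.625 = 14.7.
Δq = 1.9625 − 1.625 = 0.3375; wedge = 14.7 − 12 = 2.7.
The triangle = ½ × 0.3375 × 2.7 = $0.46 thousand.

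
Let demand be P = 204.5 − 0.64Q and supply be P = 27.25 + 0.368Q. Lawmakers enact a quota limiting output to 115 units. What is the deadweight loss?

Competitive equilibrium: 204.5 − 0.64Q = 27.25 + 0.368Q → Q* = 175.8433, P* = 91.9603.
At Q = 115: demand price = 204.5 − 0.64·115 = 130.9; supply price = 27.25 + 0.368·115 = 69.57.
ΔQ = 175.8433 − 115 = 60.8433; wedge = 130.9 − 69.57 = 61.33.
DWL = ½ × 60.8433 × 61.33 = 1865.76.

1865.76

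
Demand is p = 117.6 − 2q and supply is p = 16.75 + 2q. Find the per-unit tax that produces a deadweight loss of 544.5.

66

Competitive equilibrium: 117.6 − 2q = 16.75 + 2q → q* = 25.2125, p* = 67.175.
A tax t gives Δq = t/4 and wedge t, so DWL = t²/8.
t²/8 = 544.5 → t² = 4356 → t = 66.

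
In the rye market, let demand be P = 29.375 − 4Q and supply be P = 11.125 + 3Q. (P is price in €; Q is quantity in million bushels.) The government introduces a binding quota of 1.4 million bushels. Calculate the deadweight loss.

Competitive equilibrium: 29.375 − 4Q = 11.125 + 3Q → Q* = 2.6071, P* = 18.9464.
At Q = 1.4: demand price = 29.375 − 4·1.4 = 23.775; supply price = 11.125 + 3·1.4 = 15.325.
ΔQ = 2.6071 − 1.4 = 1.2071; wedge = 23.775 − 15.325 = 8.45.
Deadweight loss = ½ × 1.2071 × 8.45 = €5.10 million.

€5.10 million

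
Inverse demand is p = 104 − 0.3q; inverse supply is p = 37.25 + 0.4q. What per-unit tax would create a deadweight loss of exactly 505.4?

26.6

Competitive equilibrium: 104 − 0.3q = 37.25 + 0.4q → q* = 95.3571, p* = 75.3929.
A tax t gives Δq = t/0.7 and wedge t, so DWL = t²/1.4.
t²/1.4 = 505.4 → t² = 707.56 → t = 26.6.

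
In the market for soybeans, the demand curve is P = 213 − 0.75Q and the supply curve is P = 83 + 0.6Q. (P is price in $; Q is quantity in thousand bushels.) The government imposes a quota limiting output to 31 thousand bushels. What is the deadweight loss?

Competitive equilibrium: 213 − 0.75Q = 83 + 0.6Q → Q* = 96.2963, P* = 140.7778.
At Q = 31: demand price = 213 − 0.75·31 = 189.75; supply price = 83 + 0.6·31 = 101.6.
ΔQ = 96.2963 − 31 = 65.2963; wedge = 189.75 − 101.6 = 88.15.
DWL = ½ × 65.2963 × 88.15 = $2877.93 thousand.

$2877.93 thousand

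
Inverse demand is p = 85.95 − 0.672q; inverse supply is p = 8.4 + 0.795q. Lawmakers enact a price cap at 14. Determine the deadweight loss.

Competitive equilibrium: 85.95 − 0.672q = 8.4 + 0.795q → q* = 52.863, p* = 50.4261.
At the ceiling p = 14, quantity supplied = (14 − 8.4)/0.795 = 7.044.
Willingness to pay at q' = 7.044: 85.95 − 0.672·7.044 = 81.2164.
Δq = 52.863 − 7.044 = 45.819; wedge = 81.2164 − 14 = 67.2164.
DWL = ½ × 45.819 × 67.2164 = 1539.89.

1539.89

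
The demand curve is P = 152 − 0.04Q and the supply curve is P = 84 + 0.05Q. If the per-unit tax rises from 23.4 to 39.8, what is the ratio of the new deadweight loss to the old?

2.893

Competitive equilibrium: 152 − 0.04Q = 84 + 0.05Q → Q* = 755.5556, P* = 121.7778.
For a per-unit tax t: ΔQ = t/0.09, so DWL = ½·t·(t/0.09) = t²/0.18.
At t = 23.4: DWL = 3042. At t = 39.8: DWL = 8800.222.
Ratio = (39.8/23.4)² = 2.893.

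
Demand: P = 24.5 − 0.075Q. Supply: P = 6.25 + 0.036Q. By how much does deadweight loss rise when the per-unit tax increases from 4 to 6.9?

142.39

Competitive equilibrium: 24.5 − 0.075Q = 6.25 + 0.036Q → Q* = 164.4144, P* = 12.1689.
For a per-unit tax t: ΔQ = t/0.111, so DWL = ½·t·(t/0.111) = t²/0.222.
At t = 4: DWL = 72.072. At t = 6.9: DWL = 214.459.
Increase = 214.459 − 72.072 = 142.39.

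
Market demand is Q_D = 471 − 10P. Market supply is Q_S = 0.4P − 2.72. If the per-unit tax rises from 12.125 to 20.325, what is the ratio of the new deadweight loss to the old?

2.810

In inverse form: demand P = 47.1 − 0.1Q, supply P = 6.8 + 2.5Q.
Competitive equilibrium: 47.1 − 0.1Q = 6.8 + 2.5Q → Q* = 15.5, P* = 45.55.
For a per-unit tax t: ΔQ = t/2.6, so DWL = ½·t·(t/2.6) = t²/5.2.
At t = 12.125: DWL = 28.272. At t = 20.325: DWL = 79.443.
Ratio = (20.325/12.125)² = 2.810.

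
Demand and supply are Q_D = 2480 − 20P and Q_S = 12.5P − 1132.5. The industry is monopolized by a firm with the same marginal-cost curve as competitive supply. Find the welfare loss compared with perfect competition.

In inverse form: demand P = 124 − 0.05Q, supply P = 90.6 + 0.08Q.
Competitive equilibrium: 124 − 0.05Q = 90.6 + 0.08Q → Q* = 256.9231, P* = 111.1538.
Marginal revenue: MR = 124 − 0.1Q. Set MR = MC: 124 − 0.1Q = 90.6 + 0.08Q → Q_m = 185.5556.
Price P_m = 124 − 0.05·185.5556 = 114.7222; MC(Q_m) = 90.6 + 0.08·185.5556 = 105.4444.
Competitive Q* = 256.9231, so ΔQ = 71.3675; wedge = 114.7222 − 105.4444 = 9.2778.
The triangle = ½ × 71.3675 × 9.2778 = 331.07.

331.07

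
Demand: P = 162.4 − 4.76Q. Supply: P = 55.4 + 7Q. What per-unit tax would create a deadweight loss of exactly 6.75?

Competitive equilibrium: 162.4 − 4.76Q = 55.4 + 7Q → Q* = 9.0986, P* = 119.0905.
A tax t gives ΔQ = t/11.76 and wedge t, so DWL = t²/23.52.
t²/23.52 = 6.75 → t² = 158.76 → t = 12.6.

12.6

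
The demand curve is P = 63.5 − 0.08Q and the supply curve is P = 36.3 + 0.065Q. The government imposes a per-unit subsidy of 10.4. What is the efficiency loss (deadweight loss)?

Competitive equilibrium: 63.5 − 0.08Q = 36.3 + 0.065Q → Q* = 187.5862, P* = 48.4931.
The subsidy lowers effective supply by 10.4: P = 25.9 + 0.065Q.
New quantity: 63.5 − 0.08Q = 25.9 + 0.065Q → Q' = 259.3103.
Overproduction ΔQ = 259.3103 − 187.5862 = 71.7241; wedge = subsidy = 10.4.
Welfare loss = ½ × 71.7241 × 10.4 = 372.97.

372.97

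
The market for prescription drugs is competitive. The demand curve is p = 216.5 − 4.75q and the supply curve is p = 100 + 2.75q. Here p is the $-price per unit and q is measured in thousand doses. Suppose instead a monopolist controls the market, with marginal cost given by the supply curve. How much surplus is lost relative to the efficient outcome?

Competitive equilibrium: 216.5 − 4.75q = 100 + 2.75q → q* = 15.5333, p* = 142.7167.
Marginal revenue: MR = 216.5 − 9.5q. Set MR = MC: 216.5 − 9.5q = 100 + 2.75q → q_m = 9.5102.
Price p_m = 216.5 − 4.75·9.5102 = 171.3266; MC(q_m) = 100 + 2.75·9.5102 = 126.1531.
Competitive q* = 15.5333, so Δq = 6.0231; wedge = 171.3266 − 126.1531 = 45.1735.
The triangle = ½ × 6.0231 × 45.1735 = $136.04 thousand.

$136.04 thousand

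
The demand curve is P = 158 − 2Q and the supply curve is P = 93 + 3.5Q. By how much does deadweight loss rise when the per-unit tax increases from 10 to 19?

23.73

Competitive equilibrium: 158 − 2Q = 93 + 3.5Q → Q* = 11.8182, P* = 134.3636.
For a per-unit tax t: ΔQ = t/5.5, so DWL = ½·t·(t/5.5) = t²/11.
At t = 10: DWL = 9.091. At t = 19: DWL = 32.818.
Increase = 32.818 − 9.091 = 23.73.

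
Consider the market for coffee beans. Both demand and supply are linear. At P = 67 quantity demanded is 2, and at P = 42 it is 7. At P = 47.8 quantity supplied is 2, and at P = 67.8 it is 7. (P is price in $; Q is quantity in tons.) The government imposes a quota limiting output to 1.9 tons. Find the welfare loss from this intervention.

$22.445

Demand slope = (42 − 67)/(7 − 2) = −5, so P = 77 − 5Q.
Supply slope = (67.8 − 47.8)/(7 − 2) = 4, so P = 39.8 + 4Q.
Competitive equilibrium: 77 − 5Q = 39.8 + 4Q → Q* = 4.1333, P* = 56.3333.
At Q = 1.9: demand price = 77 − 5·1.9 = 67.5; supply price = 39.8 + 4·1.9 = 47.4.
ΔQ = 4.1333 − 1.9 = 2.2333; wedge = 67.5 − 47.4 = 20.1.
DWL = ½ × 2.2333 × 20.1 = $22.445.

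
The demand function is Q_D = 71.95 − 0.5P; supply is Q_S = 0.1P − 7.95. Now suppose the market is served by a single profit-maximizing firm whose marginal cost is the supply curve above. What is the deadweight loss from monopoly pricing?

3.53

In inverse form: demand P = 143.9 − 2Q, supply P = 79.5 + 10Q.
Competitive equilibrium: 143.9 − 2Q = 79.5 + 10Q → Q* = 5.3667, P* = 133.1667.
Marginal revenue: MR = 143.9 − 4Q. Set MR = MC: 143.9 − 4Q = 79.5 + 10Q → Q_m = 4.6.
Price P_m = 143.9 − 2·4.6 = 134.7; MC(Q_m) = 79.5 + 10·4.6 = 125.5.
Competitive Q* = 5.3667, so ΔQ = 0.7667; wedge = 134.7 − 125.5 = 9.2.
The triangle = ½ × 0.7667 × 9.2 = 3.53.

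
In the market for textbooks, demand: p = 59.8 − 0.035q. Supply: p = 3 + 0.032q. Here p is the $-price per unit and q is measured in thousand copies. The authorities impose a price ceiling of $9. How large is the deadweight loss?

Competitive equilibrium: 59.8 − 0.035q = 3 + 0.032q → q* = 847.7612, p* = 30.1284.
At the ceiling p = 9, quantity supplied = (9 − 3)/0.032 = 187.5.
Willingness to pay at q' = 187.5: 59.8 − 0.035·187.5 = 53.2375.
Δq = 847.7612 − 187.5 = 660.2612; wedge = 53.2375 − 9 = 44.2375.
Deadweight loss = ½ × 660.2612 × 44.2375 = $14604.15 thousand.

$14604.15 thousand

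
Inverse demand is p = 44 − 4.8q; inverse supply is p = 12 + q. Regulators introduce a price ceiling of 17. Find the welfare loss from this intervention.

Competitive equilibrium: 44 − 4.8q = 12 + q → q* = 5.5172, p* = 17.5172.
At the ceiling p = 17, quantity supplied = (17 − 12)/1 = 5.
Willingness to pay at q' = 5: 44 − 4.8·5 = 20.
Δq = 5.5172 − 5 = 0.5172; wedge = 20 − 17 = 3.
DWL = ½ × 0.5172 × 3 = 0.78.

0.78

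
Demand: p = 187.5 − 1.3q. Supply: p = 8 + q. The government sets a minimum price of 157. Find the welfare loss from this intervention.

Competitive equilibrium: 187.5 − 1.3q = 8 + q → q* = 78.0435, p* = 86.0435.
At the floor p = 157, quantity demanded = (187.5 − 157)/1.3 = 23.4615.
Sellers' marginal cost at q' = 23.4615: 8 + 1·23.4615 = 31.4615.
Δq = 78.0435 − 23.4615 = 54.582; wedge = 157 − 31.4615 = 125.5385.
Deadweight loss = ½ × 54.582 × 125.5385 = 3426.07.

3426.07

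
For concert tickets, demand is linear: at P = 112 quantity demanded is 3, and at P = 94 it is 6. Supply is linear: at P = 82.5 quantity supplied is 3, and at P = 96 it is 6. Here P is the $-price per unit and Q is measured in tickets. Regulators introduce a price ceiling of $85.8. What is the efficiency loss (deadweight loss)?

Demand slope = (94 − 112)/(6 − 3) = −6, so P = 130 − 6Q.
Supply slope = (96 − 82.5)/(6 − 3) = 4.5, so P = 69 + 4.5Q.
Competitive equilibrium: 130 − 6Q = 69 + 4.5Q → Q* = 5.8095, P* = 95.1429.
At the ceiling P = 85.8, quantity supplied = (85.8 − 69)/4.5 = 3.7333.
Willingness to pay at Q' = 3.7333: 130 − 6·3.7333 = 107.6002.
ΔQ = 5.8095 − 3.7333 = 2.0762; wedge = 107.6002 − 85.8 = 21.8002.
DWL = ½ × 2.0762 × 21.8002 = $22.63.

$22.63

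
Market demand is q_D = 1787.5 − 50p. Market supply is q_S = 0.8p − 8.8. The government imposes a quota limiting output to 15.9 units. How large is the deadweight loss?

In inverse form: demand p = 35.75 − 0.02q, supply p = 11 + 1.25q.
Competitive equilibrium: 35.75 − 0.02q = 11 + 1.25q → q* = 19.4882, p* = 35.3602.
At q = 15.9: demand price = 35.75 − 0.02·15.9 = 35.432; supply price = 11 + 1.25·15.9 = 30.875.
Δq = 19.4882 − 15.9 = 3.5882; wedge = 35.432 − 30.875 = 4.557.
The triangle = ½ × 3.5882 × 4.557 = 8.18.

8.18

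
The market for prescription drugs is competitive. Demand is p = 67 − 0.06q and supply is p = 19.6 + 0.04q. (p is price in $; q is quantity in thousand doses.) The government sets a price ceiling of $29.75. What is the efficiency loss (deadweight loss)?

$2425.50 thousand

Competitive equilibrium: 67 − 0.06q = 19.6 + 0.04q → q* = 474, p* = 38.56.
At the ceiling p = 29.75, quantity supplied = (29.75 − 19.6)/0.04 = 253.75.
Willingness to pay at q' = 253.75: 67 − 0.06·253.75 = 51.775.
Δq = 474 − 253.75 = 220.25; wedge = 51.775 − 29.75 = 22.025.
DWL = ½ × 220.25 × 22.025 = $2425.50 thousand.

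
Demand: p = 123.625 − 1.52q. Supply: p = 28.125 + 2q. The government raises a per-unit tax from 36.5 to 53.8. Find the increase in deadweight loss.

221.90

Competitive equilibrium: 123.625 − 1.52q = 28.125 + 2q → q* = 27.1307, p* = 82.3864.
For a per-unit tax t: Δq = t/3.52, so DWL = ½·t·(t/3.52) = t²/7.04.
At t = 36.5: DWL = 189.24. At t = 53.8: DWL = 411.142.
Increase = 411.142 − 189.24 = 221.90.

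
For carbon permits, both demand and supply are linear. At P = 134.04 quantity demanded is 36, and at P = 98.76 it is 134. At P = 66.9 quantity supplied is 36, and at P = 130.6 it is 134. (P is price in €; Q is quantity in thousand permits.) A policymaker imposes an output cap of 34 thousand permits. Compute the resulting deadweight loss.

Demand slope = (98.76 − 134.04)/(134 − 36) = −0.36, so P = 147 − 0.36Q.
Supply slope = (130.6 − 66.9)/(134 − 36) = 0.65, so P = 43.5 + 0.65Q.
Competitive equilibrium: 147 − 0.36Q = 43.5 + 0.65Q → Q* = 102.4752, P* = 110.1089.
At Q = 34: demand price = 147 − 0.36·34 = 134.76; supply price = 43.5 + 0.65·34 = 65.6.
ΔQ = 102.4752 − 34 = 68.4752; wedge = 134.76 − 65.6 = 69.16.
Welfare loss = ½ × 68.4752 × 69.16 = €2367.87 thousand.

€2367.87 thousand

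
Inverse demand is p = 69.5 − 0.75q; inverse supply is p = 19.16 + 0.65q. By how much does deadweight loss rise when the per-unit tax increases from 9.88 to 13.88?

Competitive equilibrium: 69.5 − 0.75q = 19.16 + 0.65q → q* = 35.9571, p* = 42.5321.
For a per-unit tax t: Δq = t/1.4, so DWL = ½·t·(t/1.4) = t²/2.8.
At t = 9.88: DWL = 34.862. At t = 13.88: DWL = 68.805.
Increase = 68.805 − 34.862 = 33.94.

33.94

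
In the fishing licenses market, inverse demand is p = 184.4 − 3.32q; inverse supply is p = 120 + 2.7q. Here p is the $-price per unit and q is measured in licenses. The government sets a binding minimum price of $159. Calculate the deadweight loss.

Competitive equilibrium: 184.4 − 3.32q = 120 + 2.7q → q* = 10.6977, p* = 148.8837.
At the floor p = 159, quantity demanded = (184.4 − 159)/3.32 = 7.6506.
Sellers' marginal cost at q' = 7.6506: 120 + 2.7·7.6506 = 140.6566.
Δq = 10.6977 − 7.6506 = 3.0471; wedge = 159 − 140.6566 = 18.3434.
Deadweight loss = ½ × 3.0471 × 18.3434 = $27.95.

$27.95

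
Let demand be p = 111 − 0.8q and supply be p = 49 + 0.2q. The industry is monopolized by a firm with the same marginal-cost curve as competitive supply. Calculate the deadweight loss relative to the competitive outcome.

Competitive equilibrium: 111 − 0.8q = 49 + 0.2q → q* = 62, p* = 61.4.
Marginal revenue: MR = 111 − 1.6q. Set MR = MC: 111 − 1.6q = 49 + 0.2q → q_m = 34.44444.
Price p_m = 111 − 0.8·34.44444 = 83.44445; MC(q_m) = 49 + 0.2·34.44444 = 55.88889.
Competitive q* = 62, so Δq = 27.55556; wedge = 83.44445 − 55.88889 = 27.55556.
Welfare loss = ½ × 27.55556 × 27.55556 = 379.65.

379.65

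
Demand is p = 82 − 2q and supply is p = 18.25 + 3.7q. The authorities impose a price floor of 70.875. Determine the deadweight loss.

90.07

Competitive equilibrium: 82 − 2q = 18.25 + 3.7q → q* = 11.1842, p* = 59.6316.
At the floor p = 70.875, quantity demanded = (82 − 70.875)/2 = 5.5625.
Sellers' marginal cost at q' = 5.5625: 18.25 + 3.7·5.5625 = 38.8313.
Δq = 11.1842 − 5.5625 = 5.6217; wedge = 70.875 − 38.8313 = 32.0437.
Welfare loss = ½ × 5.6217 × 32.0437 = 90.07.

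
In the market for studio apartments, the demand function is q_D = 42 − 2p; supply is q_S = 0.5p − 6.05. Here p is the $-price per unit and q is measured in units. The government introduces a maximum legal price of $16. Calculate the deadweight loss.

$3.24

In inverse form: demand p = 21 − 0.5q, supply p = 12.1 + 2q.
Competitive equilibrium: 21 − 0.5q = 12.1 + 2q → q* = 3.56, p* = 19.22.
At the ceiling p = 16, quantity supplied = (16 − 12.1)/2 = 1.95.
Willingness to pay at q' = 1.95: 21 − 0.5·1.95 = 20.025.
Δq = 3.56 − 1.95 = 1.61; wedge = 20.025 − 16 = 4.025.
The triangle = ½ × 1.61 × 4.025 = $3.24.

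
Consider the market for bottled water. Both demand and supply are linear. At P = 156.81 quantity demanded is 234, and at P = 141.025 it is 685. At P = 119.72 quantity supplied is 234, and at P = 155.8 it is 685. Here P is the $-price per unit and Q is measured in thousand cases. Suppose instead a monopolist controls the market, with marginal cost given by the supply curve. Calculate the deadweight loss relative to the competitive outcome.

$969.58 thousand

Demand slope = (141.025 − 156.81)/(685 − 234) = −0.035, so P = 165 − 0.035Q.
Supply slope = (155.8 − 119.72)/(685 − 234) = 0.08, so P = 101 + 0.08Q.
Competitive equilibrium: 165 − 0.035Q = 101 + 0.08Q → Q* = 556.52174, P* = 145.52174.
Marginal revenue: MR = 165 − 0.07Q. Set MR = MC: 165 − 0.07Q = 101 + 0.08Q → Q_m = 426.66667.
Price P_m = 165 − 0.035·426.66667 = 150.06667; MC(Q_m) = 101 + 0.08·426.66667 = 135.13333.
Competitive Q* = 556.52174, so ΔQ = 129.85507; wedge = 150.06667 − 135.13333 = 14.93334.
The triangle = ½ × 129.85507 × 14.93334 = $969.58 thousand.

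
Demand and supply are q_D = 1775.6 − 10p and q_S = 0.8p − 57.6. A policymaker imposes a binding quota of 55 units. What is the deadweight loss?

In inverse form: demand p = 177.56 − 0.1q, supply p = 72 + 1.25q.
Competitive equilibrium: 177.56 − 0.1q = 72 + 1.25q → q* = 78.1926, p* = 169.7407.
At q = 55: demand price = 177.56 − 0.1·55 = 172.06; supply price = 72 + 1.25·55 = 140.75.
Δq = 78.1926 − 55 = 23.1926; wedge = 172.06 − 140.75 = 31.31.
Welfare loss = ½ × 23.1926 × 31.31 = 363.08.

363.08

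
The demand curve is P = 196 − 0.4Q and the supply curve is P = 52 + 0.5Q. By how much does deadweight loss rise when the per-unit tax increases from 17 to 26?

215

Competitive equilibrium: 196 − 0.4Q = 52 + 0.5Q → Q* = 160, P* = 132.
For a per-unit tax t: ΔQ = t/0.9, so DWL = ½·t·(t/0.9) = t²/1.8.
At t = 17: DWL = 160.556. At t = 26: DWL = 375.556.
Increase = 375.556 − 160.556 = 215.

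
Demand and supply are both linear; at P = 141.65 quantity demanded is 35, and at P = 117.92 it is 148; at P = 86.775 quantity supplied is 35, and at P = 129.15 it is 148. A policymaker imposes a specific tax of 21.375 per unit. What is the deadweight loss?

390.50

Demand slope = (117.92 − 141.65)/(148 − 35) = −0.21, so P = 149 − 0.21Q.
Supply slope = (129.15 − 86.775)/(148 − 35) = 0.375, so P = 73.65 + 0.375Q.
Competitive equilibrium: 149 − 0.21Q = 73.65 + 0.375Q → Q* = 128.8034, P* = 121.9513.
With the tax, the buyer price exceeds the seller price by 21.375: (149 − 0.21Q) − (73.65 + 0.375Q) = 21.375 → Q' = 92.265.
ΔQ = 128.8034 − 92.265 = 36.5384; the wedge equals the tax, 21.375.
Deadweight loss = ½ × 36.5384 × 21.375 = 390.50.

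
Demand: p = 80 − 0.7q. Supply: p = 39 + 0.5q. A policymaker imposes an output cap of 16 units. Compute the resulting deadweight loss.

198.02

Competitive equilibrium: 80 − 0.7q = 39 + 0.5q → q* = 34.1667, p* = 56.0833.
At q = 16: demand price = 80 − 0.7·16 = 68.8; supply price = 39 + 0.5·16 = 47.
Δq = 34.1667 − 16 = 18.1667; wedge = 68.8 − 47 = 21.8.
DWL = ½ × 18.1667 × 21.8 = 198.02.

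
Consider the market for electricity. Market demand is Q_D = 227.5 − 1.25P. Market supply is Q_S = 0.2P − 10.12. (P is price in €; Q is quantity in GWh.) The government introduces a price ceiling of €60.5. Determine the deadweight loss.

In inverse form: demand P = 182 − 0.8Q, supply P = 50.6 + 5Q.
Competitive equilibrium: 182 − 0.8Q = 50.6 + 5Q → Q* = 22.6552, P* = 163.8759.
At the ceiling P = 60.5, quantity supplied = (60.5 − 50.6)/5 = 1.98.
Willingness to pay at Q' = 1.98: 182 − 0.8·1.98 = 180.416.
ΔQ = 22.6552 − 1.98 = 20.6752; wedge = 180.416 − 60.5 = 119.916.
DWL = ½ × 20.6752 × 119.916 = €1239.64.

€1239.64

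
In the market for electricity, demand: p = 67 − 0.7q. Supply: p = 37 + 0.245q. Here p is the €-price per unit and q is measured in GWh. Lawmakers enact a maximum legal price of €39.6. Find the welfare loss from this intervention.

Competitive equilibrium: 67 − 0.7q = 37 + 0.245q → q* = 31.746, p* = 44.7778.
At the ceiling p = 39.6, quantity supplied = (39.6 − 37)/0.245 = 10.6122.
Willingness to pay at q' = 10.6122: 67 − 0.7·10.6122 = 59.5715.
Δq = 31.746 − 10.6122 = 21.1338; wedge = 59.5715 − 39.6 = 19.9715.
The triangle = ½ × 21.1338 × 19.9715 = €211.04.

€211.04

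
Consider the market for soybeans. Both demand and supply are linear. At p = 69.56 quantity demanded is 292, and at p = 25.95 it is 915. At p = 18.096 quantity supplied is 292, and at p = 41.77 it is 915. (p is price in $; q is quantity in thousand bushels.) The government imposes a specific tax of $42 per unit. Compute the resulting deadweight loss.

Demand slope = (25.95 − 69.56)/(915 − 292) = −0.07, so p = 90 − 0.07q.
Supply slope = (41.77 − 18.096)/(915 − 292) = 0.038, so p = 7 + 0.038q.
Competitive equilibrium: 90 − 0.07q = 7 + 0.038q → q* = 768.5185, p* = 36.2037.
With the tax, the buyer price exceeds the seller price by 42: (90 − 0.07q) − (7 + 0.038q) = 42 → q' = 379.6296.
Δq = 768.5185 − 379.6296 = 388.8889; the wedge equals the tax, 42.
Deadweight loss = ½ × 388.8889 × 42 = $8166.67 thousand.

$8166.67 thousand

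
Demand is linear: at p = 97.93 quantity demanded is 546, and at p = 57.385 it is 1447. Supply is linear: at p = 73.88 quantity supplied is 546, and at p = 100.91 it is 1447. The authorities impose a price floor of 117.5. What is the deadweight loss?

21407.41

Demand slope = (57.385 − 97.93)/(1447 − 546) = −0.045, so p = 122.5 − 0.045q.
Supply slope = (100.91 − 73.88)/(1447 − 546) = 0.03, so p = 57.5 + 0.03q.
Competitive equilibrium: 122.5 − 0.045q = 57.5 + 0.03q → q* = 866.66667, p* = 83.5.
At the floor p = 117.5, quantity demanded = (122.5 − 117.5)/0.045 = 111.11111.
Sellers' marginal cost at q' = 111.11111: 57.5 + 0.03·111.11111 = 60.83333.
Δq = 866.66667 − 111.11111 = 755.55556; wedge = 117.5 − 60.83333 = 56.66667.
Deadweight loss = ½ × 755.55556 × 56.66667 = 21407.41.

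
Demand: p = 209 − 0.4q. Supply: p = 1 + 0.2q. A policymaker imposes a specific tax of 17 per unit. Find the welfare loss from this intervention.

Competitive equilibrium: 209 − 0.4q = 1 + 0.2q → q* = 346.6667, p* = 70.3333.
With the tax, the buyer price exceeds the seller price by 17: (209 − 0.4q) − (1 + 0.2q) = 17 → q' = 318.3333.
Δq = 346.6667 − 318.3333 = 28.3334; the wedge equals the tax, 17.
Deadweight loss = ½ × 28.3334 × 17 = 240.83.

240.83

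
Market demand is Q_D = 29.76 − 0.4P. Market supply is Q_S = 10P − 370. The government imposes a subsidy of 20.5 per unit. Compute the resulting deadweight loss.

80.82

In inverse form: demand P = 74.4 − 2.5Q, supply P = 37 + 0.1Q.
Competitive equilibrium: 74.4 − 2.5Q = 37 + 0.1Q → Q* = 14.3846, P* = 38.4385.
The subsidy lowers effective supply by 20.5: P = 16.5 + 0.1Q.
New quantity: 74.4 − 2.5Q = 16.5 + 0.1Q → Q' = 22.2692.
Overproduction ΔQ = 22.2692 − 14.3846 = 7.8846; wedge = subsidy = 20.5.
DWL = ½ × 7.8846 × 20.5 = 80.82.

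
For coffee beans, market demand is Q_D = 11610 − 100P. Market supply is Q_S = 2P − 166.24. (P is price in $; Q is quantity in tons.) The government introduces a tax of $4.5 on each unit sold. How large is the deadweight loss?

$19.85

In inverse form: demand P = 116.1 − 0.01Q, supply P = 83.12 + 0.5Q.
Competitive equilibrium: 116.1 − 0.01Q = 83.12 + 0.5Q → Q* = 64.6667, P* = 115.4533.
With the tax, the buyer price exceeds the seller price by 4.5: (116.1 − 0.01Q) − (83.12 + 0.5Q) = 4.5 → Q' = 55.8431.
ΔQ = 64.6667 − 55.8431 = 8.8236; the wedge equals the tax, 4.5.
Deadweight loss = ½ × 8.8236 × 4.5 = $19.85.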